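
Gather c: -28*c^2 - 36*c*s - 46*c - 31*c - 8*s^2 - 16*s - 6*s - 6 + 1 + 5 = -28*c^2 + c*(-36*s - 77) - 8*s^2 - 22*s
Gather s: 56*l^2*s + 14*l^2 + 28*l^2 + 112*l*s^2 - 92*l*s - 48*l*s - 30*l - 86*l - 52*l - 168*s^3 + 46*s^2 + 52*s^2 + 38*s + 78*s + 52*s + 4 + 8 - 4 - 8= 42*l^2 - 168*l - 168*s^3 + s^2*(112*l + 98) + s*(56*l^2 - 140*l + 168)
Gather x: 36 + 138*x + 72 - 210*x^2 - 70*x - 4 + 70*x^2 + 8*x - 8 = -140*x^2 + 76*x + 96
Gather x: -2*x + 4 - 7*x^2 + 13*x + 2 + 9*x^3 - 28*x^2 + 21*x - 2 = 9*x^3 - 35*x^2 + 32*x + 4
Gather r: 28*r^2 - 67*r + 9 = 28*r^2 - 67*r + 9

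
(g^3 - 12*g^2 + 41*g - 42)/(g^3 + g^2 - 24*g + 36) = (g - 7)/(g + 6)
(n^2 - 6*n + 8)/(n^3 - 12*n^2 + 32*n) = (n - 2)/(n*(n - 8))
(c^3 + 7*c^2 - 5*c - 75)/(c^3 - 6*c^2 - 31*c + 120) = (c + 5)/(c - 8)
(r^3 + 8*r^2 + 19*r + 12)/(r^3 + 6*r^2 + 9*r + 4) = (r + 3)/(r + 1)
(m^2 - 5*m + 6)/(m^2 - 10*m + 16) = (m - 3)/(m - 8)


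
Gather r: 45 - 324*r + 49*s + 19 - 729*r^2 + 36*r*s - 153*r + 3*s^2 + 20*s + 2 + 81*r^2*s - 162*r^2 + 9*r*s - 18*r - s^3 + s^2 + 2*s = r^2*(81*s - 891) + r*(45*s - 495) - s^3 + 4*s^2 + 71*s + 66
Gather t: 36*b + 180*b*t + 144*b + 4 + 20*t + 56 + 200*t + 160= 180*b + t*(180*b + 220) + 220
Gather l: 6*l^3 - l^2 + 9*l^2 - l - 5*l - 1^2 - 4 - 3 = 6*l^3 + 8*l^2 - 6*l - 8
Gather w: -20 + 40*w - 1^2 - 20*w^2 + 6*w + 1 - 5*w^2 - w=-25*w^2 + 45*w - 20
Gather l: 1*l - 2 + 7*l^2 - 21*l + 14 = 7*l^2 - 20*l + 12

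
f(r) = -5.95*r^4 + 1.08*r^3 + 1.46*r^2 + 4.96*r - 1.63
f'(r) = -23.8*r^3 + 3.24*r^2 + 2.92*r + 4.96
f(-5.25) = -4663.87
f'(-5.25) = 3522.87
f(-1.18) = -18.76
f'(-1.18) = 45.13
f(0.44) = 0.70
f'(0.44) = 4.84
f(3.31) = -644.27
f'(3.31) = -812.98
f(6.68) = -11428.82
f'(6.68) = -6925.21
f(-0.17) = -2.44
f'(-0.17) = 4.67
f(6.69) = -11498.23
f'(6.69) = -6956.65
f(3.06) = -463.51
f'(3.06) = -637.70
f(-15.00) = -304611.28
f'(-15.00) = 81015.16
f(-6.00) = -7923.31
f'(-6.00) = 5244.88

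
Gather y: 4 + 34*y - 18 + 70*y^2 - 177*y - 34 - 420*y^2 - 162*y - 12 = -350*y^2 - 305*y - 60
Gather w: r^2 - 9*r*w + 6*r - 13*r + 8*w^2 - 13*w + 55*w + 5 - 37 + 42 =r^2 - 7*r + 8*w^2 + w*(42 - 9*r) + 10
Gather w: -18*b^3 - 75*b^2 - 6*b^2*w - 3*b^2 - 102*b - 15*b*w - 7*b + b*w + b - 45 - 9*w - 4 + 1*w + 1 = -18*b^3 - 78*b^2 - 108*b + w*(-6*b^2 - 14*b - 8) - 48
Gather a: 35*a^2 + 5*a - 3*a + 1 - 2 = 35*a^2 + 2*a - 1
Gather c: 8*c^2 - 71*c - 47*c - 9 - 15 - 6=8*c^2 - 118*c - 30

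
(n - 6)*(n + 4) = n^2 - 2*n - 24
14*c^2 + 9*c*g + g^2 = (2*c + g)*(7*c + g)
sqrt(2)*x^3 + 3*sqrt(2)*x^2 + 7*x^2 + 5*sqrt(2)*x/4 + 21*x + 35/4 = (x + 5/2)*(x + 7*sqrt(2)/2)*(sqrt(2)*x + sqrt(2)/2)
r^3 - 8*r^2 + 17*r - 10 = (r - 5)*(r - 2)*(r - 1)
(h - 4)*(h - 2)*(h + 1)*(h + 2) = h^4 - 3*h^3 - 8*h^2 + 12*h + 16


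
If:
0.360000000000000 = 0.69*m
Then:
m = 0.52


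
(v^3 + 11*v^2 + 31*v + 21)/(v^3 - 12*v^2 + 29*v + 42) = (v^2 + 10*v + 21)/(v^2 - 13*v + 42)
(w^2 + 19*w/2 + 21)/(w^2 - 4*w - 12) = (w^2 + 19*w/2 + 21)/(w^2 - 4*w - 12)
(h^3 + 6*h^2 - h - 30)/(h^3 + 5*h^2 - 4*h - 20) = (h + 3)/(h + 2)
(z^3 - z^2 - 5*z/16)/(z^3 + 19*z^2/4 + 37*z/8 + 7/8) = z*(4*z - 5)/(2*(2*z^2 + 9*z + 7))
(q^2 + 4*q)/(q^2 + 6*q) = (q + 4)/(q + 6)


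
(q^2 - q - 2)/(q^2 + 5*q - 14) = (q + 1)/(q + 7)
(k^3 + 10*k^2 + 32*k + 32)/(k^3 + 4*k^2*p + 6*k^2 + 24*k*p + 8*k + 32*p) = (k + 4)/(k + 4*p)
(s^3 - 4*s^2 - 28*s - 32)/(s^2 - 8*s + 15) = (s^3 - 4*s^2 - 28*s - 32)/(s^2 - 8*s + 15)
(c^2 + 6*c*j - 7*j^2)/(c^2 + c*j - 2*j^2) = (c + 7*j)/(c + 2*j)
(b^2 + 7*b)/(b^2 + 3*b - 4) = b*(b + 7)/(b^2 + 3*b - 4)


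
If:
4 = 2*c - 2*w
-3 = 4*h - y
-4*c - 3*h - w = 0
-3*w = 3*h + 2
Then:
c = -1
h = 7/3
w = -3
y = 37/3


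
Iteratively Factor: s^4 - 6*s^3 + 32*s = (s - 4)*(s^3 - 2*s^2 - 8*s) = s*(s - 4)*(s^2 - 2*s - 8) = s*(s - 4)*(s + 2)*(s - 4)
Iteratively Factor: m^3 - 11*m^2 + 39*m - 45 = (m - 5)*(m^2 - 6*m + 9) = (m - 5)*(m - 3)*(m - 3)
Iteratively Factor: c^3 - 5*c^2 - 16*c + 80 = (c - 5)*(c^2 - 16) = (c - 5)*(c + 4)*(c - 4)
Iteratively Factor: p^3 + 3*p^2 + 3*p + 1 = (p + 1)*(p^2 + 2*p + 1) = (p + 1)^2*(p + 1)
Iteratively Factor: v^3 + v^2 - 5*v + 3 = (v + 3)*(v^2 - 2*v + 1) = (v - 1)*(v + 3)*(v - 1)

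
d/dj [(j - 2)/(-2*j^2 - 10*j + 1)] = (2*j^2 - 8*j - 19)/(4*j^4 + 40*j^3 + 96*j^2 - 20*j + 1)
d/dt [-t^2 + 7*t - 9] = 7 - 2*t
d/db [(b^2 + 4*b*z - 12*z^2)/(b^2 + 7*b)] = (-4*b^2*z + 7*b^2 + 24*b*z^2 + 84*z^2)/(b^2*(b^2 + 14*b + 49))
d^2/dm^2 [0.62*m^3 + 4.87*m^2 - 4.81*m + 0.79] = 3.72*m + 9.74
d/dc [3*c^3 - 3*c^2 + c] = 9*c^2 - 6*c + 1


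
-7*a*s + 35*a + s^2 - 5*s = (-7*a + s)*(s - 5)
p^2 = p^2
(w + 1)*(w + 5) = w^2 + 6*w + 5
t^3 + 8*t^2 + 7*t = t*(t + 1)*(t + 7)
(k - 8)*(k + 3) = k^2 - 5*k - 24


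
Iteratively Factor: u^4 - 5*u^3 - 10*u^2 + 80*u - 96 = (u - 3)*(u^3 - 2*u^2 - 16*u + 32) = (u - 3)*(u - 2)*(u^2 - 16) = (u - 3)*(u - 2)*(u + 4)*(u - 4)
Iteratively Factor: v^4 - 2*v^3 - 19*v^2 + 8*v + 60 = (v + 2)*(v^3 - 4*v^2 - 11*v + 30) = (v + 2)*(v + 3)*(v^2 - 7*v + 10) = (v - 2)*(v + 2)*(v + 3)*(v - 5)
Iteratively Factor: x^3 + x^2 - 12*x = (x + 4)*(x^2 - 3*x) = (x - 3)*(x + 4)*(x)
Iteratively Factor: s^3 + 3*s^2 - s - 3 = (s + 3)*(s^2 - 1) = (s + 1)*(s + 3)*(s - 1)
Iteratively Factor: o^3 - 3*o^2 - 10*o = (o - 5)*(o^2 + 2*o) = o*(o - 5)*(o + 2)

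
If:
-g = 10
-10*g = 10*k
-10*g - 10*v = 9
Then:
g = -10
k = 10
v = 91/10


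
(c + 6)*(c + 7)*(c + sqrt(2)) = c^3 + sqrt(2)*c^2 + 13*c^2 + 13*sqrt(2)*c + 42*c + 42*sqrt(2)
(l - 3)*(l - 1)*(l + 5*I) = l^3 - 4*l^2 + 5*I*l^2 + 3*l - 20*I*l + 15*I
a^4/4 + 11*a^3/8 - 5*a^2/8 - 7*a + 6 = (a/4 + 1)*(a - 3/2)*(a - 1)*(a + 4)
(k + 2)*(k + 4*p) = k^2 + 4*k*p + 2*k + 8*p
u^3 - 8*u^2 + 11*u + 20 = (u - 5)*(u - 4)*(u + 1)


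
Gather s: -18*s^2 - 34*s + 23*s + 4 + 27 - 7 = -18*s^2 - 11*s + 24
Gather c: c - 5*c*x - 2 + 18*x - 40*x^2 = c*(1 - 5*x) - 40*x^2 + 18*x - 2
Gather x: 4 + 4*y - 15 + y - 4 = 5*y - 15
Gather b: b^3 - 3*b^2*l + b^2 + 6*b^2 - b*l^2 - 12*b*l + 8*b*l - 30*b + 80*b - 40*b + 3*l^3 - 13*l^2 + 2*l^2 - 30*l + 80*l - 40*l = b^3 + b^2*(7 - 3*l) + b*(-l^2 - 4*l + 10) + 3*l^3 - 11*l^2 + 10*l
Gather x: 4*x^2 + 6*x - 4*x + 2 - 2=4*x^2 + 2*x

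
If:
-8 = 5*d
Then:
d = -8/5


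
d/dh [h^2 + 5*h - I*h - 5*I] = 2*h + 5 - I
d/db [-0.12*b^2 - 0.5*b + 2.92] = -0.24*b - 0.5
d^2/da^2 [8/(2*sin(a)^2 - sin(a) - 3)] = 8*(-35*sin(a) + 4*sin(3*a) - 11*cos(2*a) + 25)/((sin(a) + 1)^2*(2*sin(a) - 3)^3)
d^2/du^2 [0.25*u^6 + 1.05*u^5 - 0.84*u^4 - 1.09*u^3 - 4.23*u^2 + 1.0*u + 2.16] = 7.5*u^4 + 21.0*u^3 - 10.08*u^2 - 6.54*u - 8.46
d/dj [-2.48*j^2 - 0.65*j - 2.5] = -4.96*j - 0.65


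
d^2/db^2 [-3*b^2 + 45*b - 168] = -6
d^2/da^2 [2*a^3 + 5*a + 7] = 12*a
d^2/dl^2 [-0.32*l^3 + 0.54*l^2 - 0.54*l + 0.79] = 1.08 - 1.92*l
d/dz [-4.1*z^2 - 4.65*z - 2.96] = -8.2*z - 4.65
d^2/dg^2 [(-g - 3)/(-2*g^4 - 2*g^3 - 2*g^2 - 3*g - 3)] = 4*g*(12*g^6 + 76*g^5 + 102*g^4 + 87*g^3 + 35*g^2 - 27*g - 9)/(8*g^12 + 24*g^11 + 48*g^10 + 92*g^9 + 156*g^8 + 204*g^7 + 242*g^6 + 270*g^5 + 252*g^4 + 189*g^3 + 135*g^2 + 81*g + 27)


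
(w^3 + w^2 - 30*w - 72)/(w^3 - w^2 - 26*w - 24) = (w + 3)/(w + 1)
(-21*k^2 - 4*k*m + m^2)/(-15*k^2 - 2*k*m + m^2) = (7*k - m)/(5*k - m)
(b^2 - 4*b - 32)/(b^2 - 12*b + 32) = (b + 4)/(b - 4)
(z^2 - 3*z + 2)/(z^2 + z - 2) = (z - 2)/(z + 2)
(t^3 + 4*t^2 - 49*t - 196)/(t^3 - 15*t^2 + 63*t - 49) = (t^2 + 11*t + 28)/(t^2 - 8*t + 7)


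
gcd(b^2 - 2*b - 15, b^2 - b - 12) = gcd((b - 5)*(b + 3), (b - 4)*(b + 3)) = b + 3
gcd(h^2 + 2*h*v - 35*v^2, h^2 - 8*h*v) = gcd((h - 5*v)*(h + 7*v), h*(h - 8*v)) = 1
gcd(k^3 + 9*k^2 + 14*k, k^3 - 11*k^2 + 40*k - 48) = 1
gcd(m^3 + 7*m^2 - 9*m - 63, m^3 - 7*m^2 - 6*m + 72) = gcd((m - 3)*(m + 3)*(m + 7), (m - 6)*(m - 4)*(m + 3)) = m + 3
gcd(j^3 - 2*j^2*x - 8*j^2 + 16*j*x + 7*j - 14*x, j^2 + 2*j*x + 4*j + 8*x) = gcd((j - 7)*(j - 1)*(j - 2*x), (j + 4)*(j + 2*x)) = 1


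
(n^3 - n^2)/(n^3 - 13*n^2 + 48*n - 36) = n^2/(n^2 - 12*n + 36)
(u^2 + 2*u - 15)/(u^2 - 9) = (u + 5)/(u + 3)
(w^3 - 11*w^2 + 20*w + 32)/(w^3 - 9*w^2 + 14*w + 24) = (w - 8)/(w - 6)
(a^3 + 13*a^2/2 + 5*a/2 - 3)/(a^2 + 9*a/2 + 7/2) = (2*a^2 + 11*a - 6)/(2*a + 7)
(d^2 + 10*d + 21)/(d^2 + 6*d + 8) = (d^2 + 10*d + 21)/(d^2 + 6*d + 8)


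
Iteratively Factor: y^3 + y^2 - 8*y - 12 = (y + 2)*(y^2 - y - 6) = (y - 3)*(y + 2)*(y + 2)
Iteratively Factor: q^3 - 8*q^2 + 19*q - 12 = (q - 3)*(q^2 - 5*q + 4) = (q - 4)*(q - 3)*(q - 1)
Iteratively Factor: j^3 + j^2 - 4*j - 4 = (j + 2)*(j^2 - j - 2) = (j + 1)*(j + 2)*(j - 2)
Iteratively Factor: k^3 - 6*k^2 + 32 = (k - 4)*(k^2 - 2*k - 8) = (k - 4)*(k + 2)*(k - 4)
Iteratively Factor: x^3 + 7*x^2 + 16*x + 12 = (x + 2)*(x^2 + 5*x + 6) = (x + 2)*(x + 3)*(x + 2)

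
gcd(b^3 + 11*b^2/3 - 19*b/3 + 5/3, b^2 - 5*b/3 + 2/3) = b - 1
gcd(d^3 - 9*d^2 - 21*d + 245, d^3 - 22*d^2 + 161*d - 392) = d^2 - 14*d + 49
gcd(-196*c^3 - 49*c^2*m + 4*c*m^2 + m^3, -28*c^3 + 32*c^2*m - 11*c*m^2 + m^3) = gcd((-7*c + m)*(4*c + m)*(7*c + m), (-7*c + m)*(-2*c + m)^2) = 7*c - m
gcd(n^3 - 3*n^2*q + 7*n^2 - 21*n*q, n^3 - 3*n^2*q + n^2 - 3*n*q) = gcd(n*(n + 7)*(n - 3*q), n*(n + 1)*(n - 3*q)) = -n^2 + 3*n*q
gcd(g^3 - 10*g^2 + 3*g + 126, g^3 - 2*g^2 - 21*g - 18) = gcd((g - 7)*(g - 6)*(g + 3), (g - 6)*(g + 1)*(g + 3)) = g^2 - 3*g - 18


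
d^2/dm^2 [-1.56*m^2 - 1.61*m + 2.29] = -3.12000000000000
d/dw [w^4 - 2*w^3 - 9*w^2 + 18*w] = 4*w^3 - 6*w^2 - 18*w + 18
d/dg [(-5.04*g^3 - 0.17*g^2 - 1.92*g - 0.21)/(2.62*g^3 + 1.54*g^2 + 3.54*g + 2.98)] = (-7.3162*g^4 - 25.6224*g^3 - 41.052*g^2 - 0.366400000000001*g - 4.9782)/(6.8644*g^6 + 8.0696*g^5 + 20.9212*g^4 + 26.5184*g^3 + 21.71*g^2 + 21.0984*g + 8.8804)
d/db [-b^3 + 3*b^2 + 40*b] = -3*b^2 + 6*b + 40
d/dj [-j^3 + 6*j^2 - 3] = 3*j*(4 - j)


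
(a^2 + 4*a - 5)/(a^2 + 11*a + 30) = (a - 1)/(a + 6)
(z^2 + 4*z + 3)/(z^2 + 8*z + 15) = (z + 1)/(z + 5)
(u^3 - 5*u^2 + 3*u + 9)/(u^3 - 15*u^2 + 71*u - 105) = (u^2 - 2*u - 3)/(u^2 - 12*u + 35)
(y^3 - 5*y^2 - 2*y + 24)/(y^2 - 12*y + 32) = (y^2 - y - 6)/(y - 8)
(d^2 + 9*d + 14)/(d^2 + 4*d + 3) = (d^2 + 9*d + 14)/(d^2 + 4*d + 3)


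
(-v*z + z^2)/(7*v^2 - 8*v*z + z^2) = z/(-7*v + z)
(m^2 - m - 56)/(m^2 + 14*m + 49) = (m - 8)/(m + 7)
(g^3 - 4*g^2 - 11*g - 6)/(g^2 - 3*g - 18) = (g^2 + 2*g + 1)/(g + 3)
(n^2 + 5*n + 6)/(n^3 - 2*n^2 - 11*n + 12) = (n + 2)/(n^2 - 5*n + 4)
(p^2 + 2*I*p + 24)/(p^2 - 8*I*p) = (p^2 + 2*I*p + 24)/(p*(p - 8*I))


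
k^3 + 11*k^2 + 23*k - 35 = (k - 1)*(k + 5)*(k + 7)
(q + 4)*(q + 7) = q^2 + 11*q + 28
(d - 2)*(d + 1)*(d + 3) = d^3 + 2*d^2 - 5*d - 6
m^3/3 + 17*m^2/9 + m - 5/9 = (m/3 + 1/3)*(m - 1/3)*(m + 5)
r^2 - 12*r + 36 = (r - 6)^2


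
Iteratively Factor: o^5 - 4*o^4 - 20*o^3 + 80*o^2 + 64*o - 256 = (o - 2)*(o^4 - 2*o^3 - 24*o^2 + 32*o + 128) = (o - 4)*(o - 2)*(o^3 + 2*o^2 - 16*o - 32) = (o - 4)*(o - 2)*(o + 2)*(o^2 - 16) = (o - 4)^2*(o - 2)*(o + 2)*(o + 4)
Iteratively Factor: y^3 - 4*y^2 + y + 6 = (y - 2)*(y^2 - 2*y - 3) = (y - 2)*(y + 1)*(y - 3)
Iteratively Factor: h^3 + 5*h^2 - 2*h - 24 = (h - 2)*(h^2 + 7*h + 12) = (h - 2)*(h + 4)*(h + 3)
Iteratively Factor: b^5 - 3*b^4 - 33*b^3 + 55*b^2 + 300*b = (b + 3)*(b^4 - 6*b^3 - 15*b^2 + 100*b) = (b + 3)*(b + 4)*(b^3 - 10*b^2 + 25*b) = (b - 5)*(b + 3)*(b + 4)*(b^2 - 5*b) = b*(b - 5)*(b + 3)*(b + 4)*(b - 5)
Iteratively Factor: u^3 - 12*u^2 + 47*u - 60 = (u - 3)*(u^2 - 9*u + 20) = (u - 4)*(u - 3)*(u - 5)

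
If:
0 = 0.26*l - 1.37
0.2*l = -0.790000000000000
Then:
No Solution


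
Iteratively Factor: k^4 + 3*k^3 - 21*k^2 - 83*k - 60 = (k + 4)*(k^3 - k^2 - 17*k - 15) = (k + 3)*(k + 4)*(k^2 - 4*k - 5) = (k - 5)*(k + 3)*(k + 4)*(k + 1)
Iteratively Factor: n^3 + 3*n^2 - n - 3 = (n + 3)*(n^2 - 1) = (n - 1)*(n + 3)*(n + 1)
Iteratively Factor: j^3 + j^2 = (j)*(j^2 + j) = j^2*(j + 1)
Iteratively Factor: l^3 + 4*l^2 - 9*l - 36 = (l + 4)*(l^2 - 9) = (l - 3)*(l + 4)*(l + 3)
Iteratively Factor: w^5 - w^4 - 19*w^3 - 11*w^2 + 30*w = (w - 1)*(w^4 - 19*w^2 - 30*w) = (w - 1)*(w + 2)*(w^3 - 2*w^2 - 15*w) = w*(w - 1)*(w + 2)*(w^2 - 2*w - 15) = w*(w - 1)*(w + 2)*(w + 3)*(w - 5)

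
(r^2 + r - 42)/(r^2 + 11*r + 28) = (r - 6)/(r + 4)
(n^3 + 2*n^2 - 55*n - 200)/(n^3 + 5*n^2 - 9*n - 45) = (n^2 - 3*n - 40)/(n^2 - 9)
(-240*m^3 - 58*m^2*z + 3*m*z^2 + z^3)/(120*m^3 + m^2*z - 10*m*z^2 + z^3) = (30*m^2 + 11*m*z + z^2)/(-15*m^2 - 2*m*z + z^2)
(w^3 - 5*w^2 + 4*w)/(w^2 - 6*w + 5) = w*(w - 4)/(w - 5)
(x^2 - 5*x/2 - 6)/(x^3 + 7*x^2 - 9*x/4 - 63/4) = 2*(x - 4)/(2*x^2 + 11*x - 21)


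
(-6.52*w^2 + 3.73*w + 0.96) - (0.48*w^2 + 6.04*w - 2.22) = -7.0*w^2 - 2.31*w + 3.18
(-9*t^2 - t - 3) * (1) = -9*t^2 - t - 3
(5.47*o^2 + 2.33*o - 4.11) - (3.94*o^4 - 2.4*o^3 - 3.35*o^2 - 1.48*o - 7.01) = -3.94*o^4 + 2.4*o^3 + 8.82*o^2 + 3.81*o + 2.9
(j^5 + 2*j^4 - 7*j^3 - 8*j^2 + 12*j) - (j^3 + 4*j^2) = j^5 + 2*j^4 - 8*j^3 - 12*j^2 + 12*j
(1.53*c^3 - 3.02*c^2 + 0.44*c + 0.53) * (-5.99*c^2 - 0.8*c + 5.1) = -9.1647*c^5 + 16.8658*c^4 + 7.5834*c^3 - 18.9287*c^2 + 1.82*c + 2.703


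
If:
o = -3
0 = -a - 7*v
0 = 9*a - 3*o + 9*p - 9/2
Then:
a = -7*v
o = -3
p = 7*v - 1/2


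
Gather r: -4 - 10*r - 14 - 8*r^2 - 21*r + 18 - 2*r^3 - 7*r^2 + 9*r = -2*r^3 - 15*r^2 - 22*r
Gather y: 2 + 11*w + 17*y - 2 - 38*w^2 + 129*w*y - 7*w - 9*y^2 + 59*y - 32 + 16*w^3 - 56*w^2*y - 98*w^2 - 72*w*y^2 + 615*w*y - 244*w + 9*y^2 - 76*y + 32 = 16*w^3 - 136*w^2 - 72*w*y^2 - 240*w + y*(-56*w^2 + 744*w)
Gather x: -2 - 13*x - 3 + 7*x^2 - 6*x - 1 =7*x^2 - 19*x - 6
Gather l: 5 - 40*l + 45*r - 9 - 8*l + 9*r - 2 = -48*l + 54*r - 6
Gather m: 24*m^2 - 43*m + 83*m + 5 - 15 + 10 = 24*m^2 + 40*m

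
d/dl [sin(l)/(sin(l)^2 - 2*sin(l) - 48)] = (cos(l)^2 - 49)*cos(l)/((sin(l) - 8)^2*(sin(l) + 6)^2)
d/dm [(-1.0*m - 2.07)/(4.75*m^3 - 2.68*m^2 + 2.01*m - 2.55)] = (9.5*m^3 + 26.8175*m^2 - 11.0952*m + 6.7107)/(22.5625*m^6 - 25.46*m^5 + 26.2774*m^4 - 34.9986*m^3 + 17.7081*m^2 - 10.251*m + 6.5025)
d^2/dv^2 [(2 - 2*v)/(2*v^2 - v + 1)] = 4*(-(v - 1)*(4*v - 1)^2 + 3*(2*v - 1)*(2*v^2 - v + 1))/(2*v^2 - v + 1)^3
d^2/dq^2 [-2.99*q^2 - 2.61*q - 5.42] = -5.98000000000000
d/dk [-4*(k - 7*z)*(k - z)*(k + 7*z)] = -12*k^2 + 8*k*z + 196*z^2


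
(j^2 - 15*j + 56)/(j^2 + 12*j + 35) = (j^2 - 15*j + 56)/(j^2 + 12*j + 35)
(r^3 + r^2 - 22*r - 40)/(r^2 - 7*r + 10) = (r^2 + 6*r + 8)/(r - 2)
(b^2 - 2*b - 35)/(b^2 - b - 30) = (b - 7)/(b - 6)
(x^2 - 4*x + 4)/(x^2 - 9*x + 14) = (x - 2)/(x - 7)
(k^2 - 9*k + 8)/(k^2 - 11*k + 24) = (k - 1)/(k - 3)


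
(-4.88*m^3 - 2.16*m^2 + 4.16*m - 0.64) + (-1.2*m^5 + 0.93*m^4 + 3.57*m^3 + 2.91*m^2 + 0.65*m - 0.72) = -1.2*m^5 + 0.93*m^4 - 1.31*m^3 + 0.75*m^2 + 4.81*m - 1.36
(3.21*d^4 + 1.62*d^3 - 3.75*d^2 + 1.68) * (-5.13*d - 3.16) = -16.4673*d^5 - 18.4542*d^4 + 14.1183*d^3 + 11.85*d^2 - 8.6184*d - 5.3088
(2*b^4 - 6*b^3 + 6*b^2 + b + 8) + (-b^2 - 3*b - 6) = 2*b^4 - 6*b^3 + 5*b^2 - 2*b + 2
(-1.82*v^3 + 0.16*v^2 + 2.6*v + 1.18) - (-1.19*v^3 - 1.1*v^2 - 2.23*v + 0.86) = -0.63*v^3 + 1.26*v^2 + 4.83*v + 0.32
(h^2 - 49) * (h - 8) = h^3 - 8*h^2 - 49*h + 392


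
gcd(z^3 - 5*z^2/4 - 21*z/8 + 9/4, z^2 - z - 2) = z - 2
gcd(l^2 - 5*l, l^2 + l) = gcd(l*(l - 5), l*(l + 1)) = l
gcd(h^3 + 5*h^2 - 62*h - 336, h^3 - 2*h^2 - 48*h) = h^2 - 2*h - 48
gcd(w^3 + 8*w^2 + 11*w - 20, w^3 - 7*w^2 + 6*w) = w - 1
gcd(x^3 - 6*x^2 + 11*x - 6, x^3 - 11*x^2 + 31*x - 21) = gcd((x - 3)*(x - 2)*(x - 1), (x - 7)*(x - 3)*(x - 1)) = x^2 - 4*x + 3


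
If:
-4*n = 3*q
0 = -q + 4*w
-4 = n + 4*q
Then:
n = 12/13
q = -16/13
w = -4/13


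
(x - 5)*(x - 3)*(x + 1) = x^3 - 7*x^2 + 7*x + 15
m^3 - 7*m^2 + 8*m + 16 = (m - 4)^2*(m + 1)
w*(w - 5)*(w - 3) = w^3 - 8*w^2 + 15*w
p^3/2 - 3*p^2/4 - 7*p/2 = p*(p/2 + 1)*(p - 7/2)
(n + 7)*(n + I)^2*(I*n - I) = I*n^4 - 2*n^3 + 6*I*n^3 - 12*n^2 - 8*I*n^2 + 14*n - 6*I*n + 7*I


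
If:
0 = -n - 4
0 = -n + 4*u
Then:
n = -4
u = -1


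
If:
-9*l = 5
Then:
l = -5/9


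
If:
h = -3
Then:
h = -3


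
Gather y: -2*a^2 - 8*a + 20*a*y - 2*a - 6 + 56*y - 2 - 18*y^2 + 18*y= -2*a^2 - 10*a - 18*y^2 + y*(20*a + 74) - 8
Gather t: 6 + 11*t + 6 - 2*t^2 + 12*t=-2*t^2 + 23*t + 12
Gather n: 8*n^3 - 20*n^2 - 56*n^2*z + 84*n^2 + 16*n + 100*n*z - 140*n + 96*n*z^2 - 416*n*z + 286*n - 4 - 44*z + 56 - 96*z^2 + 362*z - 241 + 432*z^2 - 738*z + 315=8*n^3 + n^2*(64 - 56*z) + n*(96*z^2 - 316*z + 162) + 336*z^2 - 420*z + 126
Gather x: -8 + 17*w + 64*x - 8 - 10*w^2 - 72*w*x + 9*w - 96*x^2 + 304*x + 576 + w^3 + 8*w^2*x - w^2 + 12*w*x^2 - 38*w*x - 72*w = w^3 - 11*w^2 - 46*w + x^2*(12*w - 96) + x*(8*w^2 - 110*w + 368) + 560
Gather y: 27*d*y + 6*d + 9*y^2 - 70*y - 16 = 6*d + 9*y^2 + y*(27*d - 70) - 16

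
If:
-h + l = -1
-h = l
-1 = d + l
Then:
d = -1/2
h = 1/2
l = -1/2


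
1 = 1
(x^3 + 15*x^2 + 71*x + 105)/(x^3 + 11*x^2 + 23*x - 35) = (x + 3)/(x - 1)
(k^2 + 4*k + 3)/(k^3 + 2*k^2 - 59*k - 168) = (k + 1)/(k^2 - k - 56)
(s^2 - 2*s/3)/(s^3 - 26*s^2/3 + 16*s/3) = 1/(s - 8)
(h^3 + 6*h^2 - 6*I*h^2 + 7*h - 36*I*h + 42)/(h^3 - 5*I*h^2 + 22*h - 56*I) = (h^2 + h*(6 + I) + 6*I)/(h^2 + 2*I*h + 8)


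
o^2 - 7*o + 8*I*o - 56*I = (o - 7)*(o + 8*I)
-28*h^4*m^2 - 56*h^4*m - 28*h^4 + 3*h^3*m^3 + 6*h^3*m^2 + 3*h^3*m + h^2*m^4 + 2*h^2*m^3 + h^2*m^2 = (-4*h + m)*(7*h + m)*(h*m + h)^2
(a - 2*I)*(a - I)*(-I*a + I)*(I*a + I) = a^4 - 3*I*a^3 - 3*a^2 + 3*I*a + 2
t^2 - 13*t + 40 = (t - 8)*(t - 5)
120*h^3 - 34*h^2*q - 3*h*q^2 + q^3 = (-5*h + q)*(-4*h + q)*(6*h + q)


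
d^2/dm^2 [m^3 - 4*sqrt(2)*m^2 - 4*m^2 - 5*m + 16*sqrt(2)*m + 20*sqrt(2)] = 6*m - 8*sqrt(2) - 8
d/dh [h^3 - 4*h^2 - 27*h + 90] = 3*h^2 - 8*h - 27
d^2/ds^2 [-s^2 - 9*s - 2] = -2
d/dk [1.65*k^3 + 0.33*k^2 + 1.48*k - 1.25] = 4.95*k^2 + 0.66*k + 1.48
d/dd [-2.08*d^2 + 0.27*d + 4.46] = 0.27 - 4.16*d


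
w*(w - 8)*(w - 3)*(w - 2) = w^4 - 13*w^3 + 46*w^2 - 48*w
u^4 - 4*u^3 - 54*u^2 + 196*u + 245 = (u - 7)*(u - 5)*(u + 1)*(u + 7)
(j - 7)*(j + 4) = j^2 - 3*j - 28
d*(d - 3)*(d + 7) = d^3 + 4*d^2 - 21*d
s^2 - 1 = (s - 1)*(s + 1)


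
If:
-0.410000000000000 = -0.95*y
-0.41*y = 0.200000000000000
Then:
No Solution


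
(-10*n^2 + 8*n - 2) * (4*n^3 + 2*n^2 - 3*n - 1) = -40*n^5 + 12*n^4 + 38*n^3 - 18*n^2 - 2*n + 2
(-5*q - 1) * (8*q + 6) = -40*q^2 - 38*q - 6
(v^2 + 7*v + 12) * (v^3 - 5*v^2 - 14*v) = v^5 + 2*v^4 - 37*v^3 - 158*v^2 - 168*v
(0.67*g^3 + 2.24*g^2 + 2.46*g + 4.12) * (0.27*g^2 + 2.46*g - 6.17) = 0.1809*g^5 + 2.253*g^4 + 2.0407*g^3 - 6.6568*g^2 - 5.043*g - 25.4204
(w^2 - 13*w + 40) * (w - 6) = w^3 - 19*w^2 + 118*w - 240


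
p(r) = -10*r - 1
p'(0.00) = -10.00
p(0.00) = -1.00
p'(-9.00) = -10.00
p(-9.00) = 89.00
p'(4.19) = -10.00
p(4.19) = -42.90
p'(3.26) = -10.00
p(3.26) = -33.60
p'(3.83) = -10.00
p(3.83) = -39.30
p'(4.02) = -10.00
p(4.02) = -41.20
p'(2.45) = -10.00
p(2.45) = -25.50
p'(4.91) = -10.00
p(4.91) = -50.10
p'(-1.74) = -10.00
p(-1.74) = 16.40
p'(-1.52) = -10.00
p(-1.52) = 14.20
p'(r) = -10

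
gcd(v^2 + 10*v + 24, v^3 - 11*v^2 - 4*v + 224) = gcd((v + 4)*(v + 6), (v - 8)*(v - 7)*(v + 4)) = v + 4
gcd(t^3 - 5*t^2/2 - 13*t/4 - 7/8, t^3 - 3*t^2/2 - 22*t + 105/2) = t - 7/2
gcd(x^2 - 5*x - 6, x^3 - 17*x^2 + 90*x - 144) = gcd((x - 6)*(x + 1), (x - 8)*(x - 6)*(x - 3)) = x - 6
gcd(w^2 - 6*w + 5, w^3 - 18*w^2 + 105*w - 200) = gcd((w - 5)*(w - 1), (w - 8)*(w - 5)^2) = w - 5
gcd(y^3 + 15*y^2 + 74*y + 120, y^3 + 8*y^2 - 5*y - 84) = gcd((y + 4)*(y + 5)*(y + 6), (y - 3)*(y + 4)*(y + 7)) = y + 4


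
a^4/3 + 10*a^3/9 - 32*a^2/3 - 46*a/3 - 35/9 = (a/3 + 1/3)*(a - 5)*(a + 1/3)*(a + 7)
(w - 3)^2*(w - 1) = w^3 - 7*w^2 + 15*w - 9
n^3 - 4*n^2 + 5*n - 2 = (n - 2)*(n - 1)^2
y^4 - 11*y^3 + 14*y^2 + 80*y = y*(y - 8)*(y - 5)*(y + 2)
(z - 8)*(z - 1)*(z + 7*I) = z^3 - 9*z^2 + 7*I*z^2 + 8*z - 63*I*z + 56*I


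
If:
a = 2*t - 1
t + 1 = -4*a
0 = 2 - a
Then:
No Solution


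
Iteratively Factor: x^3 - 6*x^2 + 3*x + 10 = (x - 2)*(x^2 - 4*x - 5) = (x - 2)*(x + 1)*(x - 5)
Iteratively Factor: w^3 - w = (w + 1)*(w^2 - w) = w*(w + 1)*(w - 1)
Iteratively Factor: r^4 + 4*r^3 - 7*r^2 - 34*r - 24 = (r - 3)*(r^3 + 7*r^2 + 14*r + 8) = (r - 3)*(r + 1)*(r^2 + 6*r + 8) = (r - 3)*(r + 1)*(r + 4)*(r + 2)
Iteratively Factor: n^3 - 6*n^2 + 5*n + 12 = (n + 1)*(n^2 - 7*n + 12) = (n - 3)*(n + 1)*(n - 4)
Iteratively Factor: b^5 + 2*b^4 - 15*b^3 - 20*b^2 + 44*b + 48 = (b - 2)*(b^4 + 4*b^3 - 7*b^2 - 34*b - 24) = (b - 2)*(b + 1)*(b^3 + 3*b^2 - 10*b - 24) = (b - 2)*(b + 1)*(b + 2)*(b^2 + b - 12) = (b - 3)*(b - 2)*(b + 1)*(b + 2)*(b + 4)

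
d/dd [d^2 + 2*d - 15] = 2*d + 2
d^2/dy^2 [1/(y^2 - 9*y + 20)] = 2*(-y^2 + 9*y + (2*y - 9)^2 - 20)/(y^2 - 9*y + 20)^3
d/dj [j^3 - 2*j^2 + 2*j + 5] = 3*j^2 - 4*j + 2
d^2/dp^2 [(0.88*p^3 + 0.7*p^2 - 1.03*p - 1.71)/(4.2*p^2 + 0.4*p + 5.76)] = (-2.8421709430404e-14*p^5 + 4.26325641456066e-14*p^4 - 80.98672*p^3 - 270.42768*p^2 + 307.447488*p + 133.38432)/(74.088*p^6 + 21.168*p^5 + 306.8352*p^4 + 58.1248*p^3 + 420.80256*p^2 + 39.81312*p + 191.102976)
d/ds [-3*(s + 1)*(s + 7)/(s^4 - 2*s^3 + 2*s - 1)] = 6*(s + 11)/(s^4 - 4*s^3 + 6*s^2 - 4*s + 1)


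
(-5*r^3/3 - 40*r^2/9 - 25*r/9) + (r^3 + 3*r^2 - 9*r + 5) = -2*r^3/3 - 13*r^2/9 - 106*r/9 + 5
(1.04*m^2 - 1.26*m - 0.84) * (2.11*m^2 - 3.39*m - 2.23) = 2.1944*m^4 - 6.1842*m^3 + 0.1798*m^2 + 5.6574*m + 1.8732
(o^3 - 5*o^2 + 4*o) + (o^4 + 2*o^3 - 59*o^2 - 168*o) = o^4 + 3*o^3 - 64*o^2 - 164*o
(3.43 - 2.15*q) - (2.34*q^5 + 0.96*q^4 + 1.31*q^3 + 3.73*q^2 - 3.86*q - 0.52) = -2.34*q^5 - 0.96*q^4 - 1.31*q^3 - 3.73*q^2 + 1.71*q + 3.95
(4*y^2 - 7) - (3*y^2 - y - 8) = y^2 + y + 1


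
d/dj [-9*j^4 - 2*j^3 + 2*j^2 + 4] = 2*j*(-18*j^2 - 3*j + 2)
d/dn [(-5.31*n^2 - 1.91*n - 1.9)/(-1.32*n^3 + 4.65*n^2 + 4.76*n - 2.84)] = (-7.0092*n^4 - 5.0424*n^3 - 23.9181*n^2 + 47.8308*n + 14.4684)/(1.7424*n^6 - 12.276*n^5 + 9.0561*n^4 + 51.7656*n^3 - 3.7544*n^2 - 27.0368*n + 8.0656)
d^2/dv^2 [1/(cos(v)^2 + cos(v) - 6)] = (-4*sin(v)^4 + 27*sin(v)^2 - 9*cos(v)/4 - 3*cos(3*v)/4 - 9)/((cos(v) - 2)^3*(cos(v) + 3)^3)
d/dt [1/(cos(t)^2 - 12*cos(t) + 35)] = 2*(cos(t) - 6)*sin(t)/(cos(t)^2 - 12*cos(t) + 35)^2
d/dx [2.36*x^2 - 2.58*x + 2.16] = 4.72*x - 2.58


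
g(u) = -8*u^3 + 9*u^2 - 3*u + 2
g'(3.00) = -165.00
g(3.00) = -142.00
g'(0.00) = -3.00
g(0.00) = 2.00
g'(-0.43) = -15.18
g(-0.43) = 5.59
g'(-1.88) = -121.67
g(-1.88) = 92.61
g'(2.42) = -99.99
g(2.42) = -65.93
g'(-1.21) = -59.92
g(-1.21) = 32.98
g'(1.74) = -44.34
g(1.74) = -18.12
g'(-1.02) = -46.33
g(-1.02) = 22.91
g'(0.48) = 0.11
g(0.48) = 1.75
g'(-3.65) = -388.44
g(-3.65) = 521.87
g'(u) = -24*u^2 + 18*u - 3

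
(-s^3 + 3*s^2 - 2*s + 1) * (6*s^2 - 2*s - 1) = -6*s^5 + 20*s^4 - 17*s^3 + 7*s^2 - 1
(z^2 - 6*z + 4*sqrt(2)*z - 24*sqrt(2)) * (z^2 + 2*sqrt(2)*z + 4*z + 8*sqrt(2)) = z^4 - 2*z^3 + 6*sqrt(2)*z^3 - 12*sqrt(2)*z^2 - 8*z^2 - 144*sqrt(2)*z - 32*z - 384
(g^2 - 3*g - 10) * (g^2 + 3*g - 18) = g^4 - 37*g^2 + 24*g + 180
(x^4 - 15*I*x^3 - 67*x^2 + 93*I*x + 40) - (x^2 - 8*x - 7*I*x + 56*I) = x^4 - 15*I*x^3 - 68*x^2 + 8*x + 100*I*x + 40 - 56*I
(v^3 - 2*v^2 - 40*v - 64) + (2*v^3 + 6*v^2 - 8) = 3*v^3 + 4*v^2 - 40*v - 72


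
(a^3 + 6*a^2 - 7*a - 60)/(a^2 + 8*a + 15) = (a^2 + a - 12)/(a + 3)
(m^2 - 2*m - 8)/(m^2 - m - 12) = (m + 2)/(m + 3)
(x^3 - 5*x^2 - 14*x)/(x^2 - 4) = x*(x - 7)/(x - 2)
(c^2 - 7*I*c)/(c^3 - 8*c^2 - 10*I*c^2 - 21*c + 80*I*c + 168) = c/(c^2 - c*(8 + 3*I) + 24*I)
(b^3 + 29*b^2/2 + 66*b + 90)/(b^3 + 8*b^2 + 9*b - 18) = (b^2 + 17*b/2 + 15)/(b^2 + 2*b - 3)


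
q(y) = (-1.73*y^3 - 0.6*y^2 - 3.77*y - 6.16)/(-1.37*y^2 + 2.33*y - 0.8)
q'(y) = (2.74*y - 2.33)*(-1.73*y^3 - 0.6*y^2 - 3.77*y - 6.16)/(-1.37*y^2 + 2.33*y - 0.8)^2 + (-5.19*y^2 - 1.2*y - 3.77)/(-1.37*y^2 + 2.33*y - 0.8)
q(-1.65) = -0.74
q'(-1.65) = 1.30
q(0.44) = 201.90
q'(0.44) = 5803.24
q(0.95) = -66.45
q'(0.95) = -156.62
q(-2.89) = -2.19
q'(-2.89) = 1.12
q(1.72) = 27.47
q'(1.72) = -52.36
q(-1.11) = 0.07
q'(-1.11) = 1.81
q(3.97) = 10.56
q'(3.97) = 0.00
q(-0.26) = 3.46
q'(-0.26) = 9.57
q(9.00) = 14.87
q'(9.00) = 1.13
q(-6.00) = -5.75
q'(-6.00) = 1.18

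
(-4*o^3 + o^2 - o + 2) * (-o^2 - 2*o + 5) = 4*o^5 + 7*o^4 - 21*o^3 + 5*o^2 - 9*o + 10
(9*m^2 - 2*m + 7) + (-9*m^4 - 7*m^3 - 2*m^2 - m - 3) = -9*m^4 - 7*m^3 + 7*m^2 - 3*m + 4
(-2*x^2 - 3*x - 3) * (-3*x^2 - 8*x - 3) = 6*x^4 + 25*x^3 + 39*x^2 + 33*x + 9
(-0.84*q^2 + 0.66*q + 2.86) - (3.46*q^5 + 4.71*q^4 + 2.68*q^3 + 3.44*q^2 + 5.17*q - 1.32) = -3.46*q^5 - 4.71*q^4 - 2.68*q^3 - 4.28*q^2 - 4.51*q + 4.18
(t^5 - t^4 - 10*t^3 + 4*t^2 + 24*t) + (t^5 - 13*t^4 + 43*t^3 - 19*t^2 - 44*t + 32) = 2*t^5 - 14*t^4 + 33*t^3 - 15*t^2 - 20*t + 32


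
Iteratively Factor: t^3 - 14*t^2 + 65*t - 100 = (t - 5)*(t^2 - 9*t + 20) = (t - 5)^2*(t - 4)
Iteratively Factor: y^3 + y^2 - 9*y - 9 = (y + 3)*(y^2 - 2*y - 3) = (y - 3)*(y + 3)*(y + 1)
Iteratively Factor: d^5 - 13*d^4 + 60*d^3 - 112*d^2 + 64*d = (d - 4)*(d^4 - 9*d^3 + 24*d^2 - 16*d) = (d - 4)^2*(d^3 - 5*d^2 + 4*d) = (d - 4)^3*(d^2 - d) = (d - 4)^3*(d - 1)*(d)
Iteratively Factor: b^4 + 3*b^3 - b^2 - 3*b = (b + 1)*(b^3 + 2*b^2 - 3*b) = b*(b + 1)*(b^2 + 2*b - 3) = b*(b + 1)*(b + 3)*(b - 1)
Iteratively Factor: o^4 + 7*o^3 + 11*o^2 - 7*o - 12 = (o + 3)*(o^3 + 4*o^2 - o - 4) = (o - 1)*(o + 3)*(o^2 + 5*o + 4) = (o - 1)*(o + 3)*(o + 4)*(o + 1)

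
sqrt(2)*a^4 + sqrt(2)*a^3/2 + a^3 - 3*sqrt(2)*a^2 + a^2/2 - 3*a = a*(a - 3/2)*(a + 2)*(sqrt(2)*a + 1)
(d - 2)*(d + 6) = d^2 + 4*d - 12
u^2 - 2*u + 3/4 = (u - 3/2)*(u - 1/2)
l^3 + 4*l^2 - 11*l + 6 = (l - 1)^2*(l + 6)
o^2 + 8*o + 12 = (o + 2)*(o + 6)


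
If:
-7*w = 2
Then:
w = -2/7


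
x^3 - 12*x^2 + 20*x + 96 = (x - 8)*(x - 6)*(x + 2)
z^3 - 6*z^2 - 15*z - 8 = (z - 8)*(z + 1)^2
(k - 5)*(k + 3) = k^2 - 2*k - 15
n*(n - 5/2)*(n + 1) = n^3 - 3*n^2/2 - 5*n/2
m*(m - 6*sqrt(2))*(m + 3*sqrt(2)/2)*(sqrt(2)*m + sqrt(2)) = sqrt(2)*m^4 - 9*m^3 + sqrt(2)*m^3 - 18*sqrt(2)*m^2 - 9*m^2 - 18*sqrt(2)*m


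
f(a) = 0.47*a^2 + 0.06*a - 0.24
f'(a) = 0.94*a + 0.06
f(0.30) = -0.18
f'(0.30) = 0.34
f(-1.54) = 0.78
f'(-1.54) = -1.39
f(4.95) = 11.57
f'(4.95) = 4.71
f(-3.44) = 5.12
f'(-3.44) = -3.17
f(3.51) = 5.76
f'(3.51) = 3.36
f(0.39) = -0.15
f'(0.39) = 0.43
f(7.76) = 28.53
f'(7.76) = 7.35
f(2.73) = 3.43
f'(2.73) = 2.63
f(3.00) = 4.17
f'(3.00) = 2.88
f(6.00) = 17.04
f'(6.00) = 5.70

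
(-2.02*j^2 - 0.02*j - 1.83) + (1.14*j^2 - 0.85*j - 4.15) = -0.88*j^2 - 0.87*j - 5.98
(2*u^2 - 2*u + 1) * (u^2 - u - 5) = 2*u^4 - 4*u^3 - 7*u^2 + 9*u - 5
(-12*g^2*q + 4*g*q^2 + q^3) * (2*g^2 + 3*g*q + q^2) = -24*g^4*q - 28*g^3*q^2 + 2*g^2*q^3 + 7*g*q^4 + q^5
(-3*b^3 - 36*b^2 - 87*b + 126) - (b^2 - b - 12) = -3*b^3 - 37*b^2 - 86*b + 138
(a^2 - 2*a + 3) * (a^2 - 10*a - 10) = a^4 - 12*a^3 + 13*a^2 - 10*a - 30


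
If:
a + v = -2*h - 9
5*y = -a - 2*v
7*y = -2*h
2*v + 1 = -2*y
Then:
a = -35/22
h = -133/44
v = -15/11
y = 19/22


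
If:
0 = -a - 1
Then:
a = -1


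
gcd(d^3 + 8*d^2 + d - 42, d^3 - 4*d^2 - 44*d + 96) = d - 2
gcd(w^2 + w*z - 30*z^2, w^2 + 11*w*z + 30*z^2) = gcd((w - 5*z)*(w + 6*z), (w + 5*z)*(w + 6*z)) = w + 6*z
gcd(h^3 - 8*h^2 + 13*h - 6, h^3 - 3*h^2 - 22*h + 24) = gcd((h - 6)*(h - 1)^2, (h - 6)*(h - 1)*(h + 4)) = h^2 - 7*h + 6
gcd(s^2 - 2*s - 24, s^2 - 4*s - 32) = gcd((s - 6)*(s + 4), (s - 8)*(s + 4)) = s + 4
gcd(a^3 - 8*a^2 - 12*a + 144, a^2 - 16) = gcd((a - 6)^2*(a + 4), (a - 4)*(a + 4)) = a + 4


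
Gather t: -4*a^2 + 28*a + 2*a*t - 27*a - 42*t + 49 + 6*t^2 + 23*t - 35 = -4*a^2 + a + 6*t^2 + t*(2*a - 19) + 14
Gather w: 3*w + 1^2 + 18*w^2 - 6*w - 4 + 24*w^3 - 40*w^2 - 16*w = 24*w^3 - 22*w^2 - 19*w - 3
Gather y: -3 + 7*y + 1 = 7*y - 2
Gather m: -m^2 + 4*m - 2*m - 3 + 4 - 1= -m^2 + 2*m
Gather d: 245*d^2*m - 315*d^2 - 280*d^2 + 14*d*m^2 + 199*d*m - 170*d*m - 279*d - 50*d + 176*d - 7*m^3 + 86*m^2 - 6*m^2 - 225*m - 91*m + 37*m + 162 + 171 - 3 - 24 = d^2*(245*m - 595) + d*(14*m^2 + 29*m - 153) - 7*m^3 + 80*m^2 - 279*m + 306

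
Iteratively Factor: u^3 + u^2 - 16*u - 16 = (u + 4)*(u^2 - 3*u - 4) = (u + 1)*(u + 4)*(u - 4)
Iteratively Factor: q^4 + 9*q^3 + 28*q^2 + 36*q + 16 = (q + 2)*(q^3 + 7*q^2 + 14*q + 8) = (q + 2)^2*(q^2 + 5*q + 4) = (q + 1)*(q + 2)^2*(q + 4)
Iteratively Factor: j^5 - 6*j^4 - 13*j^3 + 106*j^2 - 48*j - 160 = (j - 2)*(j^4 - 4*j^3 - 21*j^2 + 64*j + 80) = (j - 4)*(j - 2)*(j^3 - 21*j - 20) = (j - 4)*(j - 2)*(j + 1)*(j^2 - j - 20) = (j - 4)*(j - 2)*(j + 1)*(j + 4)*(j - 5)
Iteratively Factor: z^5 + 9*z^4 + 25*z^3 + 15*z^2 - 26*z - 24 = (z + 2)*(z^4 + 7*z^3 + 11*z^2 - 7*z - 12) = (z + 2)*(z + 4)*(z^3 + 3*z^2 - z - 3) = (z + 2)*(z + 3)*(z + 4)*(z^2 - 1) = (z - 1)*(z + 2)*(z + 3)*(z + 4)*(z + 1)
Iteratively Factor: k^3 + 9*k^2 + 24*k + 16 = (k + 1)*(k^2 + 8*k + 16) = (k + 1)*(k + 4)*(k + 4)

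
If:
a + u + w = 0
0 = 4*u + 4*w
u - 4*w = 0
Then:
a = 0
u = 0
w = 0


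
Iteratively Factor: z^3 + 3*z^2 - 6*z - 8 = (z + 4)*(z^2 - z - 2) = (z + 1)*(z + 4)*(z - 2)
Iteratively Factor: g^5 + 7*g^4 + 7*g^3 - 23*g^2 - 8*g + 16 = (g + 4)*(g^4 + 3*g^3 - 5*g^2 - 3*g + 4) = (g + 4)^2*(g^3 - g^2 - g + 1) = (g - 1)*(g + 4)^2*(g^2 - 1) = (g - 1)^2*(g + 4)^2*(g + 1)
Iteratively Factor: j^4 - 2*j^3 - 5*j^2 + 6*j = (j - 3)*(j^3 + j^2 - 2*j) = (j - 3)*(j - 1)*(j^2 + 2*j) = j*(j - 3)*(j - 1)*(j + 2)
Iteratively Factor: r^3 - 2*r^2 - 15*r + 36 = (r - 3)*(r^2 + r - 12) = (r - 3)^2*(r + 4)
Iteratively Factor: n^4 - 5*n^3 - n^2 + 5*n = (n - 5)*(n^3 - n) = n*(n - 5)*(n^2 - 1) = n*(n - 5)*(n + 1)*(n - 1)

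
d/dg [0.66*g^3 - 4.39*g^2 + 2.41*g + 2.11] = 1.98*g^2 - 8.78*g + 2.41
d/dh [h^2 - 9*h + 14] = 2*h - 9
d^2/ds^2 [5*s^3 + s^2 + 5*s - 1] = 30*s + 2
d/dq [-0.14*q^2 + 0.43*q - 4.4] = 0.43 - 0.28*q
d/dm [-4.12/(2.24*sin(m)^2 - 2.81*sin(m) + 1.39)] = (18.4576*sin(m) - 11.5772)*cos(m)/(2.24*sin(m)^2 - 2.81*sin(m) + 1.39)^2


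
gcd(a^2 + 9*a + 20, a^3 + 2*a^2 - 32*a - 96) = a + 4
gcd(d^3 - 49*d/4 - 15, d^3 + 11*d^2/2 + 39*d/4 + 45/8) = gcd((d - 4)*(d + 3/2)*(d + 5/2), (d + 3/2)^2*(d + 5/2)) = d^2 + 4*d + 15/4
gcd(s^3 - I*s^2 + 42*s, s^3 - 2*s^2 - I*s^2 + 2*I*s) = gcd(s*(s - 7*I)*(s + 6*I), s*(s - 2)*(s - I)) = s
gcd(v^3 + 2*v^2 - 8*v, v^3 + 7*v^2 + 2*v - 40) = v^2 + 2*v - 8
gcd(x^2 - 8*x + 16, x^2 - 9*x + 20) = x - 4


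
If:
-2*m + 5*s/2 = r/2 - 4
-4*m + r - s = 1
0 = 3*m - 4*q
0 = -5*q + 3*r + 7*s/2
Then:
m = 67/170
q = 201/680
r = 549/340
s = -327/340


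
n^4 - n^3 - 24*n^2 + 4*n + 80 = (n - 5)*(n - 2)*(n + 2)*(n + 4)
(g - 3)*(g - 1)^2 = g^3 - 5*g^2 + 7*g - 3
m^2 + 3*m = m*(m + 3)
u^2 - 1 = (u - 1)*(u + 1)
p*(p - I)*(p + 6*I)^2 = p^4 + 11*I*p^3 - 24*p^2 + 36*I*p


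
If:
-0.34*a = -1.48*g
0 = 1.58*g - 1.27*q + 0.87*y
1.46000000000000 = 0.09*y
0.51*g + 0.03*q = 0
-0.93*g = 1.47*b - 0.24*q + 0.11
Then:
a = -2.65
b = 2.00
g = -0.61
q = 10.36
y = 16.22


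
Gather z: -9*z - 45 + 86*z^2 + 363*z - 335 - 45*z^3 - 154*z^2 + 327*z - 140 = -45*z^3 - 68*z^2 + 681*z - 520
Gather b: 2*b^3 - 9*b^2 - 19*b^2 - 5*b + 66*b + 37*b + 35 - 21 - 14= 2*b^3 - 28*b^2 + 98*b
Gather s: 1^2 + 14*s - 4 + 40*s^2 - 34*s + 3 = 40*s^2 - 20*s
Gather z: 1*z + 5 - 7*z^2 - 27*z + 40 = -7*z^2 - 26*z + 45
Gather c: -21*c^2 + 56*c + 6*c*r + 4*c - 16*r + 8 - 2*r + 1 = -21*c^2 + c*(6*r + 60) - 18*r + 9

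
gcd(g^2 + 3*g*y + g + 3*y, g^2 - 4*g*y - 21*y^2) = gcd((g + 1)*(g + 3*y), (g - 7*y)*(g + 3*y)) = g + 3*y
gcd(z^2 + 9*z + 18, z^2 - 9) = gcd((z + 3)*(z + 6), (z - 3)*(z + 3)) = z + 3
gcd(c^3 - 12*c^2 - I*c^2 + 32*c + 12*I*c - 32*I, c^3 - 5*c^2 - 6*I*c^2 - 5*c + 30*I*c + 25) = c - I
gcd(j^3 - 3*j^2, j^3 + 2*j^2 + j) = j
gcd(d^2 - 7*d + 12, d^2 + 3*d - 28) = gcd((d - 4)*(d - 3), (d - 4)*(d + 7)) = d - 4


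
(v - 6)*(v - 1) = v^2 - 7*v + 6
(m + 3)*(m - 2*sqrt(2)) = m^2 - 2*sqrt(2)*m + 3*m - 6*sqrt(2)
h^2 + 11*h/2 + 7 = (h + 2)*(h + 7/2)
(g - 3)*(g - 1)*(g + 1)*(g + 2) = g^4 - g^3 - 7*g^2 + g + 6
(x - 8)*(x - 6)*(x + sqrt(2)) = x^3 - 14*x^2 + sqrt(2)*x^2 - 14*sqrt(2)*x + 48*x + 48*sqrt(2)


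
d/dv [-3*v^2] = -6*v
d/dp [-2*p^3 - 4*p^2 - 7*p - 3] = -6*p^2 - 8*p - 7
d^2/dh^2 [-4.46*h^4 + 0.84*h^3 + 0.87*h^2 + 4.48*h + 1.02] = -53.52*h^2 + 5.04*h + 1.74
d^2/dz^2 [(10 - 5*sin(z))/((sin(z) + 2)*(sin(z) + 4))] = 5*(sin(z)^5 - 14*sin(z)^4 - 86*sin(z)^3 - 44*sin(z)^2 + 280*sin(z) + 208)/((sin(z) + 2)^3*(sin(z) + 4)^3)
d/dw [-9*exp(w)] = -9*exp(w)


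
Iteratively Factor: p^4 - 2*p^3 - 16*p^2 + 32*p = (p + 4)*(p^3 - 6*p^2 + 8*p) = p*(p + 4)*(p^2 - 6*p + 8) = p*(p - 2)*(p + 4)*(p - 4)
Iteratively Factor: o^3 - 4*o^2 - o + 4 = (o - 4)*(o^2 - 1) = (o - 4)*(o + 1)*(o - 1)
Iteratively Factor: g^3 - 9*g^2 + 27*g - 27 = (g - 3)*(g^2 - 6*g + 9) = (g - 3)^2*(g - 3)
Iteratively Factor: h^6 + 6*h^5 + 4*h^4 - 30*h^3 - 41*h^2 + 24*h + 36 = (h + 2)*(h^5 + 4*h^4 - 4*h^3 - 22*h^2 + 3*h + 18) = (h - 1)*(h + 2)*(h^4 + 5*h^3 + h^2 - 21*h - 18) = (h - 2)*(h - 1)*(h + 2)*(h^3 + 7*h^2 + 15*h + 9) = (h - 2)*(h - 1)*(h + 2)*(h + 3)*(h^2 + 4*h + 3) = (h - 2)*(h - 1)*(h + 2)*(h + 3)^2*(h + 1)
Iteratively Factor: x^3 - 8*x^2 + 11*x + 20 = (x - 5)*(x^2 - 3*x - 4) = (x - 5)*(x + 1)*(x - 4)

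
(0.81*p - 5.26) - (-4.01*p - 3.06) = 4.82*p - 2.2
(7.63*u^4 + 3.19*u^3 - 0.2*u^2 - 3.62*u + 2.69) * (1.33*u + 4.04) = 10.1479*u^5 + 35.0679*u^4 + 12.6216*u^3 - 5.6226*u^2 - 11.0471*u + 10.8676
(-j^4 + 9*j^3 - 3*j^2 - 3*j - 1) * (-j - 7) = j^5 - 2*j^4 - 60*j^3 + 24*j^2 + 22*j + 7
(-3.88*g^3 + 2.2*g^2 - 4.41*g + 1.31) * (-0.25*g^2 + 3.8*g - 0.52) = 0.97*g^5 - 15.294*g^4 + 11.4801*g^3 - 18.2295*g^2 + 7.2712*g - 0.6812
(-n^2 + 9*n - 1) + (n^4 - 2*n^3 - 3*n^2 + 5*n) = n^4 - 2*n^3 - 4*n^2 + 14*n - 1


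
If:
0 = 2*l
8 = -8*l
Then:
No Solution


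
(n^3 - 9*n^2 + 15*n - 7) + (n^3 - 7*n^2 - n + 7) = 2*n^3 - 16*n^2 + 14*n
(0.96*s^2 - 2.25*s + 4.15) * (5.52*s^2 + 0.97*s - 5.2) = 5.2992*s^4 - 11.4888*s^3 + 15.7335*s^2 + 15.7255*s - 21.58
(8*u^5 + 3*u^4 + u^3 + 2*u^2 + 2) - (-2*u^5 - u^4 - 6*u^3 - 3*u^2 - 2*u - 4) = 10*u^5 + 4*u^4 + 7*u^3 + 5*u^2 + 2*u + 6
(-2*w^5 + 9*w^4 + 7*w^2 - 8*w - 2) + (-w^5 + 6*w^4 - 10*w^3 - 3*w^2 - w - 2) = -3*w^5 + 15*w^4 - 10*w^3 + 4*w^2 - 9*w - 4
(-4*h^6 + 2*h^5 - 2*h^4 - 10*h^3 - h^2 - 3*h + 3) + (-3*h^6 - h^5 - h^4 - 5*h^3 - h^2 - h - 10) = -7*h^6 + h^5 - 3*h^4 - 15*h^3 - 2*h^2 - 4*h - 7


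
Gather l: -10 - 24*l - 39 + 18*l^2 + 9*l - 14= 18*l^2 - 15*l - 63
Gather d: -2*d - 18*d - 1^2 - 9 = -20*d - 10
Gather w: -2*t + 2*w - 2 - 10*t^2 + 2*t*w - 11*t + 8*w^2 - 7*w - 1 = -10*t^2 - 13*t + 8*w^2 + w*(2*t - 5) - 3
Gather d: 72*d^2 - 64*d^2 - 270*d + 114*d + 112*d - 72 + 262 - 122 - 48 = 8*d^2 - 44*d + 20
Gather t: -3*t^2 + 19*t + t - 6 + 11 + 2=-3*t^2 + 20*t + 7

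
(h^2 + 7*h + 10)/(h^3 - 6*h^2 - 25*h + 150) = (h + 2)/(h^2 - 11*h + 30)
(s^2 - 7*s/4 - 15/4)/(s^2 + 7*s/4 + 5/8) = 2*(s - 3)/(2*s + 1)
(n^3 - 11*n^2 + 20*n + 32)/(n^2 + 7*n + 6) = (n^2 - 12*n + 32)/(n + 6)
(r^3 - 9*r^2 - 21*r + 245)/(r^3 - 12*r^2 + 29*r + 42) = (r^2 - 2*r - 35)/(r^2 - 5*r - 6)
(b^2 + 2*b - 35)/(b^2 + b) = (b^2 + 2*b - 35)/(b*(b + 1))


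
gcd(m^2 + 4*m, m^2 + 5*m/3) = m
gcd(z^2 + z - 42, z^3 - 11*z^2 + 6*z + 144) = z - 6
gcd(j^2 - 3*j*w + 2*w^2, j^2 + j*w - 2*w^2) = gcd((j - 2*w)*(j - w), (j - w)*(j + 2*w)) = -j + w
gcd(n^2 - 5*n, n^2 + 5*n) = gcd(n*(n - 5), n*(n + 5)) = n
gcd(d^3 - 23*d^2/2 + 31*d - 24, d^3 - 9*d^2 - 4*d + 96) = d - 8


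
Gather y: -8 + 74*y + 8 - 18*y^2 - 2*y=-18*y^2 + 72*y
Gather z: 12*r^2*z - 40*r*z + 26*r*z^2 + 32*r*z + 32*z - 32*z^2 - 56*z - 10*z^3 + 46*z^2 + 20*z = -10*z^3 + z^2*(26*r + 14) + z*(12*r^2 - 8*r - 4)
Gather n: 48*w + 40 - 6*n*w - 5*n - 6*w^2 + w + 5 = n*(-6*w - 5) - 6*w^2 + 49*w + 45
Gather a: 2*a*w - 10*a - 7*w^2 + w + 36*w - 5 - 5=a*(2*w - 10) - 7*w^2 + 37*w - 10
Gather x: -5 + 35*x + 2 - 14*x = 21*x - 3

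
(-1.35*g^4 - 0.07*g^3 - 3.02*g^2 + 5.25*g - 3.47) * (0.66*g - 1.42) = -0.891*g^5 + 1.8708*g^4 - 1.8938*g^3 + 7.7534*g^2 - 9.7452*g + 4.9274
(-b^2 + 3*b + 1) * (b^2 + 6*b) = -b^4 - 3*b^3 + 19*b^2 + 6*b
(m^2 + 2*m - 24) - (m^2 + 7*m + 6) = -5*m - 30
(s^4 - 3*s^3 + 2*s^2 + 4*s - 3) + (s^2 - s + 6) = s^4 - 3*s^3 + 3*s^2 + 3*s + 3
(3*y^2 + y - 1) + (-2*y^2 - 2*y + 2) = y^2 - y + 1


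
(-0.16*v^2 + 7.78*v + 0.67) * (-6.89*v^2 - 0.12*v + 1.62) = 1.1024*v^4 - 53.585*v^3 - 5.8091*v^2 + 12.5232*v + 1.0854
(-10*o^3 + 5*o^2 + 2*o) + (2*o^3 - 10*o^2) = -8*o^3 - 5*o^2 + 2*o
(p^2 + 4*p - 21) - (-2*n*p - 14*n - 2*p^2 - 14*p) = 2*n*p + 14*n + 3*p^2 + 18*p - 21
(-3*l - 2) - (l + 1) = -4*l - 3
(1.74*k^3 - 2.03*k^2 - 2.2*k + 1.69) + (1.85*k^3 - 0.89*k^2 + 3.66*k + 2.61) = 3.59*k^3 - 2.92*k^2 + 1.46*k + 4.3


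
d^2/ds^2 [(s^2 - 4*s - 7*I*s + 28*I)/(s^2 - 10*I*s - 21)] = 2*(-4 + 3*I)/(s^3 - 9*I*s^2 - 27*s + 27*I)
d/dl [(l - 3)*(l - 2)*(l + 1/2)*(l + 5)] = 4*l^3 + 3*l^2/2 - 38*l + 41/2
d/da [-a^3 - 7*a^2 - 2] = a*(-3*a - 14)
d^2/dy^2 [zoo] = 0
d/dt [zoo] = 0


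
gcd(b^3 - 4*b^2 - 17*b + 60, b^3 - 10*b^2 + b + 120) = b - 5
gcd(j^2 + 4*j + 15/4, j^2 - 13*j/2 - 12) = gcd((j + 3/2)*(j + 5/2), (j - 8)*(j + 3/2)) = j + 3/2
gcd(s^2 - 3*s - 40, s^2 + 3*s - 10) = s + 5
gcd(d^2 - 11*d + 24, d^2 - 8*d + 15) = d - 3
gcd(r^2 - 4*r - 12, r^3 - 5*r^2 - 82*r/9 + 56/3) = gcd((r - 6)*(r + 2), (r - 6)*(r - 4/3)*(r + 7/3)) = r - 6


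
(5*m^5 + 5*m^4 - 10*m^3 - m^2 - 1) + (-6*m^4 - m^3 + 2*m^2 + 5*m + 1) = 5*m^5 - m^4 - 11*m^3 + m^2 + 5*m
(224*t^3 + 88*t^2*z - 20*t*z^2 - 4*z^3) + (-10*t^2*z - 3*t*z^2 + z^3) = 224*t^3 + 78*t^2*z - 23*t*z^2 - 3*z^3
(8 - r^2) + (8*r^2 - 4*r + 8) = 7*r^2 - 4*r + 16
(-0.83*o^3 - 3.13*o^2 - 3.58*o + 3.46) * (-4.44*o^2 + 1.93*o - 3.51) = 3.6852*o^5 + 12.2953*o^4 + 12.7676*o^3 - 11.2855*o^2 + 19.2436*o - 12.1446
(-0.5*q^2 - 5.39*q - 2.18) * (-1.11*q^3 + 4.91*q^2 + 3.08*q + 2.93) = 0.555*q^5 + 3.5279*q^4 - 25.5851*q^3 - 28.77*q^2 - 22.5071*q - 6.3874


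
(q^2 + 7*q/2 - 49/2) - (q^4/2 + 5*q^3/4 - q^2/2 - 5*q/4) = -q^4/2 - 5*q^3/4 + 3*q^2/2 + 19*q/4 - 49/2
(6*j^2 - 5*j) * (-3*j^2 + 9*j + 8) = -18*j^4 + 69*j^3 + 3*j^2 - 40*j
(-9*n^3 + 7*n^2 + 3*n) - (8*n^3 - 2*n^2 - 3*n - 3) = -17*n^3 + 9*n^2 + 6*n + 3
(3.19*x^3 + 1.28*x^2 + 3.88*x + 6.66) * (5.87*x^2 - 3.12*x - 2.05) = 18.7253*x^5 - 2.4392*x^4 + 12.2425*x^3 + 24.3646*x^2 - 28.7332*x - 13.653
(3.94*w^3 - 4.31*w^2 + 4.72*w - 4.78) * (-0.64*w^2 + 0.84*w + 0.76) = -2.5216*w^5 + 6.068*w^4 - 3.6468*w^3 + 3.7484*w^2 - 0.428*w - 3.6328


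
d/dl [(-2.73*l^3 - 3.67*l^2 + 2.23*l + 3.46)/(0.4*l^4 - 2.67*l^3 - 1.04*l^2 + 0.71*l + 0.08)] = (1.092*l^6 + 2.936*l^5 - 9.6357*l^4 + 2.4956*l^3 + 26.7729*l^2 + 6.6096*l - 2.2782)/(0.16*l^8 - 2.136*l^7 + 6.2969*l^6 + 6.1216*l^5 - 2.6458*l^4 - 1.904*l^3 + 0.3377*l^2 + 0.1136*l + 0.0064)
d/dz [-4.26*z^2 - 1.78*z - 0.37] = -8.52*z - 1.78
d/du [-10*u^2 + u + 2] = 1 - 20*u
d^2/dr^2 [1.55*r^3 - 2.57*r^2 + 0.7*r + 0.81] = 9.3*r - 5.14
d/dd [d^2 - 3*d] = 2*d - 3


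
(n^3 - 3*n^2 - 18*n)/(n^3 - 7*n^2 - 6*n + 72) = n/(n - 4)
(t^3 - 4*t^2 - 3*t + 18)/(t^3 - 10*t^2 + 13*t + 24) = (t^2 - t - 6)/(t^2 - 7*t - 8)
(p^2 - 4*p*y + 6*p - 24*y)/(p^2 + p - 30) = (p - 4*y)/(p - 5)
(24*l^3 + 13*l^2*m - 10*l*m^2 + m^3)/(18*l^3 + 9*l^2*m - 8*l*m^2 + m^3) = (8*l - m)/(6*l - m)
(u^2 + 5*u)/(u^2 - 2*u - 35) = u/(u - 7)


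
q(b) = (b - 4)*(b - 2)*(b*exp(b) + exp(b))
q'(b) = (b - 4)*(b - 2)*(b*exp(b) + 2*exp(b)) + (b - 4)*(b*exp(b) + exp(b)) + (b - 2)*(b*exp(b) + exp(b)) = (b^3 - 2*b^2 - 8*b + 10)*exp(b)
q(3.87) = -56.76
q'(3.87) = 337.84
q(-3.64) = -2.99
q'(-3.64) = -0.93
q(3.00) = -80.34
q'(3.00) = -100.43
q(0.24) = 10.43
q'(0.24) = 10.14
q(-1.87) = -3.05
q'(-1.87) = 1.76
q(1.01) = 16.34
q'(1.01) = 2.50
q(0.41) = 12.13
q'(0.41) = 9.72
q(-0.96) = 0.22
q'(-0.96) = 5.73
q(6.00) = 22592.01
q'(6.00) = 42763.45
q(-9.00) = -0.14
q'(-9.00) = -0.10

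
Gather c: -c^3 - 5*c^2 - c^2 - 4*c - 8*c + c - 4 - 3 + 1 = -c^3 - 6*c^2 - 11*c - 6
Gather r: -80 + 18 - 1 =-63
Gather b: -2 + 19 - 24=-7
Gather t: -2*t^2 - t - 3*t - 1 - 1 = -2*t^2 - 4*t - 2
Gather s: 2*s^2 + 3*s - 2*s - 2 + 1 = 2*s^2 + s - 1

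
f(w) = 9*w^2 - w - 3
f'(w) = 18*w - 1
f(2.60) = 55.24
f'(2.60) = 45.80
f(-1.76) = 26.64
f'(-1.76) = -32.68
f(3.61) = 110.68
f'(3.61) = 63.98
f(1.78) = 23.74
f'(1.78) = 31.04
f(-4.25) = 163.81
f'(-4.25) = -77.50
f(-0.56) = 0.38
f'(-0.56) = -11.08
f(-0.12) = -2.75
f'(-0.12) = -3.16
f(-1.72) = 25.35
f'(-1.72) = -31.96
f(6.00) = 315.00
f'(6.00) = 107.00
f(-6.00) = 327.00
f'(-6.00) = -109.00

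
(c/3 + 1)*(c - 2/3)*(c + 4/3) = c^3/3 + 11*c^2/9 + 10*c/27 - 8/9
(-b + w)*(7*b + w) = -7*b^2 + 6*b*w + w^2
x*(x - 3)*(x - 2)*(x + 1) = x^4 - 4*x^3 + x^2 + 6*x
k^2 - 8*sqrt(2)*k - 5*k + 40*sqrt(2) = (k - 5)*(k - 8*sqrt(2))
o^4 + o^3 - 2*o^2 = o^2*(o - 1)*(o + 2)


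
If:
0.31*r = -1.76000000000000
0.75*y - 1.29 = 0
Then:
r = -5.68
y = 1.72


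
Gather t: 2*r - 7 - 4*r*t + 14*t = 2*r + t*(14 - 4*r) - 7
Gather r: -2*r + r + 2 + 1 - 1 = 2 - r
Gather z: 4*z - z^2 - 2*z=-z^2 + 2*z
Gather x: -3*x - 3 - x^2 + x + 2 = -x^2 - 2*x - 1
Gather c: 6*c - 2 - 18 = 6*c - 20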